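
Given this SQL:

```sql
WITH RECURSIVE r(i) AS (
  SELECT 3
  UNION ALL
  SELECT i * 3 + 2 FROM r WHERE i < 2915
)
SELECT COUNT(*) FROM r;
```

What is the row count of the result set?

7

Base: i=3.
Iteration 1: 3 < 2915 holds -> i = 3 * 3 + 2 = 11.
Iteration 2: 11 < 2915 holds -> i = 11 * 3 + 2 = 35.
Iteration 3: 35 < 2915 holds -> i = 35 * 3 + 2 = 107.
Iteration 4: 107 < 2915 holds -> i = 107 * 3 + 2 = 323.
Iteration 5: 323 < 2915 holds -> i = 323 * 3 + 2 = 971.
Iteration 6: 971 < 2915 holds -> i = 971 * 3 + 2 = 2915.
Iteration 7: 2915 < 2915 fails; recursion stops.
Total rows emitted: 7.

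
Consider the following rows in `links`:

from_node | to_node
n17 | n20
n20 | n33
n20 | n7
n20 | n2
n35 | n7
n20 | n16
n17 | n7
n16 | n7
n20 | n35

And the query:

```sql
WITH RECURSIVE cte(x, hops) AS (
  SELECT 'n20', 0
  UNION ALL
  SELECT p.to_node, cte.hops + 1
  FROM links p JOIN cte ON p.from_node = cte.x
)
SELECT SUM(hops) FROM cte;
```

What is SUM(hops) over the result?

9

Base: (n20, hops=0).
Iteration 1: edges from {n20} -> (n16, hops=1), (n2, hops=1), (n33, hops=1), (n35, hops=1), (n7, hops=1).
Iteration 2: edges from {n16,n2,n33,n35,n7} -> (n7, hops=2) x2. [UNION ALL keeps all 2 new rows, including repeats]
Iteration 3: no outgoing edges from {n7}; recursion stops.
SUM(hops) = 0 + 1 + 1 + 1 + 1 + 1 + 2 + 2 = 9.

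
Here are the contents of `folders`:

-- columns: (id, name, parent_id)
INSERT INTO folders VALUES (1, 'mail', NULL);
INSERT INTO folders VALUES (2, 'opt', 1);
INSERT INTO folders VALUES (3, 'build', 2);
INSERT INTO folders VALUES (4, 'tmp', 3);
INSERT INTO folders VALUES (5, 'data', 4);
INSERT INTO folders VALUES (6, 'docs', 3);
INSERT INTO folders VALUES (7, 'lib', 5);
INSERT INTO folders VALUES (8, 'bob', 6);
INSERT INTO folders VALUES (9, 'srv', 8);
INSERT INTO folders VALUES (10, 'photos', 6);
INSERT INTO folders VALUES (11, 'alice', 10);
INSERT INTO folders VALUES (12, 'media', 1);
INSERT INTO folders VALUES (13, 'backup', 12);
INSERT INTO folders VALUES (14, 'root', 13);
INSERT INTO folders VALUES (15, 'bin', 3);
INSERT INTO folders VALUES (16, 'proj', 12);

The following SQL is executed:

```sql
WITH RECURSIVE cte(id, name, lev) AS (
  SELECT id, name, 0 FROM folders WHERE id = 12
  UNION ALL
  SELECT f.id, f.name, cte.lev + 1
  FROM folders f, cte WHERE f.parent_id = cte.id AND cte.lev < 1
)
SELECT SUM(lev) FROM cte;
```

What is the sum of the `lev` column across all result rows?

2

Base: id=12 (media) at lev 0.
Iteration 1: rows with parent_id in {12} -> backup (id 13, lev 1), proj (id 16, lev 1).
Iteration 2: lev < 1 fails for all current rows; recursion stops.
SUM(lev) = 0 + 1 + 1 = 2.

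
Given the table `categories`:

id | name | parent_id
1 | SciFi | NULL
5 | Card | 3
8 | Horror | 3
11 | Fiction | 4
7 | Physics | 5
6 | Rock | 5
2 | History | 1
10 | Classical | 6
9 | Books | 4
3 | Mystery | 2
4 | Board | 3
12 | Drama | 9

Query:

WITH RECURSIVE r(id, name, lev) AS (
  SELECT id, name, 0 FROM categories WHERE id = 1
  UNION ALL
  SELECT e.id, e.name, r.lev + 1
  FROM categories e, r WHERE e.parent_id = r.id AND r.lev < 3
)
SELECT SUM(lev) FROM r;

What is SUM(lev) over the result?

Base: id=1 (SciFi) at lev 0.
Iteration 1: rows with parent_id in {1} -> History (id 2, lev 1).
Iteration 2: rows with parent_id in {2} -> Mystery (id 3, lev 2).
Iteration 3: rows with parent_id in {3} -> Board (id 4, lev 3), Card (id 5, lev 3), Horror (id 8, lev 3).
Iteration 4: lev < 3 fails for all current rows; recursion stops.
SUM(lev) = 0 + 1 + 2 + 3 + 3 + 3 = 12.

12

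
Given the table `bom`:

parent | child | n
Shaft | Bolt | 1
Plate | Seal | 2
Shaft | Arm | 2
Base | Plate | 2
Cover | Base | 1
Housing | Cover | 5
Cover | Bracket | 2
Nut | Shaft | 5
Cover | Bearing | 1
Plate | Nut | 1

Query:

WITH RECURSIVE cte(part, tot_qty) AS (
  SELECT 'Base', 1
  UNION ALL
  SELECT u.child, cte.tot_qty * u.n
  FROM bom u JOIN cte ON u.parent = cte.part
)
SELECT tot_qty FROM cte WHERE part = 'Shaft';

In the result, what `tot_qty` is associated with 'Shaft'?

10

Base: (Base, tot_qty=1).
Iteration 1: components of {Base} -> Plate = 1*2 = 2.
Iteration 2: components of {Plate} -> Nut = 2*1 = 2, Seal = 2*2 = 4.
Iteration 3: components of {Nut,Seal} -> Shaft = 2*5 = 10.
Iteration 4: components of {Shaft} -> Arm = 10*2 = 20, Bolt = 10*1 = 10.
Iteration 5: no further components; recursion stops.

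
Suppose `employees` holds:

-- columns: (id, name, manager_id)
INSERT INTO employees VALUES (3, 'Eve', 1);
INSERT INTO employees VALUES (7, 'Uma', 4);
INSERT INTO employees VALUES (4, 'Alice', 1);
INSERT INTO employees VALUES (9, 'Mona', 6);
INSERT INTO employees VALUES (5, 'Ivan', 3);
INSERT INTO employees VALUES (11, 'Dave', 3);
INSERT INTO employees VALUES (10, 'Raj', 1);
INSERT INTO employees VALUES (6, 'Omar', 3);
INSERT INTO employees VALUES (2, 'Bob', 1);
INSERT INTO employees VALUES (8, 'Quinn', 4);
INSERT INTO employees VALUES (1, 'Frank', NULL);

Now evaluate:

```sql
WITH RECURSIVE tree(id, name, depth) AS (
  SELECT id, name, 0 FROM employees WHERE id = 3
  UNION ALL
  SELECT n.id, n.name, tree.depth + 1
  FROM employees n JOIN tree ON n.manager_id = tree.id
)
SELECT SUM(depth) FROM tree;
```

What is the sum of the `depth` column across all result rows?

Base: id=3 (Eve) at depth 0.
Iteration 1: rows with manager_id in {3} -> Ivan (id 5, depth 1), Omar (id 6, depth 1), Dave (id 11, depth 1).
Iteration 2: rows with manager_id in {5,6,11} -> Mona (id 9, depth 2).
Iteration 3: no rows with manager_id in {9}; recursion stops.
SUM(depth) = 0 + 1 + 1 + 1 + 2 = 5.

5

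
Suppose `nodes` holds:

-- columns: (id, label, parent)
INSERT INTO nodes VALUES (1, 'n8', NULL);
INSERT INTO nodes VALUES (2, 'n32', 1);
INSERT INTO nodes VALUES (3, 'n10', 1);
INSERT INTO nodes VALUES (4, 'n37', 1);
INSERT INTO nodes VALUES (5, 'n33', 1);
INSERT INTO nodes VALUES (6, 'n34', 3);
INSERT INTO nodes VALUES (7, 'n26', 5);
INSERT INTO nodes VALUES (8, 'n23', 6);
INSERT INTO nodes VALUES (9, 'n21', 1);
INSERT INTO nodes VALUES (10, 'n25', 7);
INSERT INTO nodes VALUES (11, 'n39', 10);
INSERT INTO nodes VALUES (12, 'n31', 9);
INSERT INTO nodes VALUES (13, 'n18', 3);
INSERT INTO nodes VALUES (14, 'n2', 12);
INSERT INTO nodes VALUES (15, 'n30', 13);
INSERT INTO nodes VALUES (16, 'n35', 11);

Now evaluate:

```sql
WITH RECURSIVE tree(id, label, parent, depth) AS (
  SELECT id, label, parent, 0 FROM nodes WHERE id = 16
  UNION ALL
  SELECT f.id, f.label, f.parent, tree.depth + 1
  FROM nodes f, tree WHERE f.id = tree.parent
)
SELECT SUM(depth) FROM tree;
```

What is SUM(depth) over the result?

15

Base: id=16 (n35), parent=11, depth 0.
Iteration 1: join on id=11 -> n39 (id 11, parent=10, depth 1).
Iteration 2: join on id=10 -> n25 (id 10, parent=7, depth 2).
Iteration 3: join on id=7 -> n26 (id 7, parent=5, depth 3).
Iteration 4: join on id=5 -> n33 (id 5, parent=1, depth 4).
Iteration 5: join on id=1 -> n8 (id 1, parent=NULL, depth 5).
Iteration 6: parent is NULL; no match; recursion stops.
SUM(depth) = 0 + 1 + 2 + 3 + 4 + 5 = 15.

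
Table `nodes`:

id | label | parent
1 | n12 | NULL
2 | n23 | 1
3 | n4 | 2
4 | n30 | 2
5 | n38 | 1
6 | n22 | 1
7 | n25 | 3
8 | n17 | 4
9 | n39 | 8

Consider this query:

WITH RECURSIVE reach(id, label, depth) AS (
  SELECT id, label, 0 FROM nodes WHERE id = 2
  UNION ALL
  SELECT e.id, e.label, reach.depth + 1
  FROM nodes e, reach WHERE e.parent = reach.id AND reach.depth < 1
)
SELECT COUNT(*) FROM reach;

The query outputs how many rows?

3

Base: id=2 (n23) at depth 0.
Iteration 1: rows with parent in {2} -> n4 (id 3, depth 1), n30 (id 4, depth 1).
Iteration 2: depth < 1 fails for all current rows; recursion stops.
Total rows emitted: 3.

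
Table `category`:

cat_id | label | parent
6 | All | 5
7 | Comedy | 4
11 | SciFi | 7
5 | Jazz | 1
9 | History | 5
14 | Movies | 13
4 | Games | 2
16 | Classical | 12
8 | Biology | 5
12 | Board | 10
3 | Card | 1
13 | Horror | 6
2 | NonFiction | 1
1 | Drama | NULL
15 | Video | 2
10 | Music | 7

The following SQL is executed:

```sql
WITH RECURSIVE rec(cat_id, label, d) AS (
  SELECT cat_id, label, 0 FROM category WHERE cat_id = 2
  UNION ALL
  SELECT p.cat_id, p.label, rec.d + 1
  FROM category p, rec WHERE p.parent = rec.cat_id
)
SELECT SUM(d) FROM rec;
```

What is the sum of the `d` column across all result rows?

Base: cat_id=2 (NonFiction) at d 0.
Iteration 1: rows with parent in {2} -> Games (id 4, d 1), Video (id 15, d 1).
Iteration 2: rows with parent in {4,15} -> Comedy (id 7, d 2).
Iteration 3: rows with parent in {7} -> Music (id 10, d 3), SciFi (id 11, d 3).
Iteration 4: rows with parent in {10,11} -> Board (id 12, d 4).
Iteration 5: rows with parent in {12} -> Classical (id 16, d 5).
Iteration 6: no rows with parent in {16}; recursion stops.
SUM(d) = 0 + 1 + 1 + 2 + 3 + 3 + 4 + 5 = 19.

19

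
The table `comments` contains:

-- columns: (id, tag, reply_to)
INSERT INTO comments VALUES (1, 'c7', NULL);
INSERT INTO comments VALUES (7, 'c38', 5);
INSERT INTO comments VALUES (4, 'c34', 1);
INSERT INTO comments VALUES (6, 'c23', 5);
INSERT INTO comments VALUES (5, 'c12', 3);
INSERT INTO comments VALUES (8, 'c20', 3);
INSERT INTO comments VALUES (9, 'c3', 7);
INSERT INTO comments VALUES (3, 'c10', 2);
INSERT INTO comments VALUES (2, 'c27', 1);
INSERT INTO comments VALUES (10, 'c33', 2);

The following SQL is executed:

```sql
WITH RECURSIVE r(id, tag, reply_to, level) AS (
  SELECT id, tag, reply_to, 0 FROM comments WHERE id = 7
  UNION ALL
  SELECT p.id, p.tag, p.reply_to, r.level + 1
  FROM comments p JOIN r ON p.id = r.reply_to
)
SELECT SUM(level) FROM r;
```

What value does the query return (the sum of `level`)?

Base: id=7 (c38), reply_to=5, level 0.
Iteration 1: join on id=5 -> c12 (id 5, reply_to=3, level 1).
Iteration 2: join on id=3 -> c10 (id 3, reply_to=2, level 2).
Iteration 3: join on id=2 -> c27 (id 2, reply_to=1, level 3).
Iteration 4: join on id=1 -> c7 (id 1, reply_to=NULL, level 4).
Iteration 5: reply_to is NULL; no match; recursion stops.
SUM(level) = 0 + 1 + 2 + 3 + 4 = 10.

10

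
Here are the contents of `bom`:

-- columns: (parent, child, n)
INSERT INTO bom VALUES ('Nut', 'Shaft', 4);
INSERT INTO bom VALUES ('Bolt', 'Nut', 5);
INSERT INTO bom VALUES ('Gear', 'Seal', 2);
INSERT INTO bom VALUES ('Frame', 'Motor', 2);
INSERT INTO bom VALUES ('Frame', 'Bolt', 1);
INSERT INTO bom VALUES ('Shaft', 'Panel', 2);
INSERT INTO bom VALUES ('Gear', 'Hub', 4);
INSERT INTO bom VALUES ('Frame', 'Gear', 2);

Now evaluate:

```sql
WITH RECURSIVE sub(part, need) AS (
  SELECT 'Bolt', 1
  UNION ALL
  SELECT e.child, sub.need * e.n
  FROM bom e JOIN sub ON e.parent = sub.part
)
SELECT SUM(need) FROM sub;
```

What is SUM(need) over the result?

Base: (Bolt, need=1).
Iteration 1: components of {Bolt} -> Nut = 1*5 = 5.
Iteration 2: components of {Nut} -> Shaft = 5*4 = 20.
Iteration 3: components of {Shaft} -> Panel = 20*2 = 40.
Iteration 4: no further components; recursion stops.
SUM(need) = 1 + 5 + 20 + 40 = 66.

66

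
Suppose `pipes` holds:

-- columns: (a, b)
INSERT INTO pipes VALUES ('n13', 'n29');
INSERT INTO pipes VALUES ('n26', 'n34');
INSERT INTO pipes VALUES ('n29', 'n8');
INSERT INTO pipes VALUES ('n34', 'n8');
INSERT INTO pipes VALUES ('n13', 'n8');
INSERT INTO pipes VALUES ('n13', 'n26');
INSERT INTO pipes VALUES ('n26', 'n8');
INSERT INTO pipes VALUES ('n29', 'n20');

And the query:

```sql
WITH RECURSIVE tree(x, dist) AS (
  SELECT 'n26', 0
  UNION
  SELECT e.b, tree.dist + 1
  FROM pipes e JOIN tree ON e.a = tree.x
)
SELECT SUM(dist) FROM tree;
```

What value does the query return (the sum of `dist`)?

Base: (n26, dist=0).
Iteration 1: edges from {n26} -> (n34, dist=1), (n8, dist=1).
Iteration 2: edges from {n34,n8} -> (n8, dist=2).
Iteration 3: no outgoing edges from {n8}; recursion stops.
SUM(dist) = 0 + 1 + 1 + 2 = 4.

4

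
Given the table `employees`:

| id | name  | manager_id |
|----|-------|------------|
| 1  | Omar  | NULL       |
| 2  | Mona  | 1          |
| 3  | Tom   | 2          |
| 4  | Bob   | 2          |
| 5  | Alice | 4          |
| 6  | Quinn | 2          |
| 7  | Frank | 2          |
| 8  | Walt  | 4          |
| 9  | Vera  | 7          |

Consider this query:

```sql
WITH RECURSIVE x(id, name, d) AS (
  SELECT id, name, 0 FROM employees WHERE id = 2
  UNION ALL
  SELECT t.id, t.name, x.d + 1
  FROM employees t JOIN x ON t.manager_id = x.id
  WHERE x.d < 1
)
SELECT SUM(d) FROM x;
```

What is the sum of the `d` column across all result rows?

4

Base: id=2 (Mona) at d 0.
Iteration 1: rows with manager_id in {2} -> Tom (id 3, d 1), Bob (id 4, d 1), Quinn (id 6, d 1), Frank (id 7, d 1).
Iteration 2: d < 1 fails for all current rows; recursion stops.
SUM(d) = 0 + 1 + 1 + 1 + 1 = 4.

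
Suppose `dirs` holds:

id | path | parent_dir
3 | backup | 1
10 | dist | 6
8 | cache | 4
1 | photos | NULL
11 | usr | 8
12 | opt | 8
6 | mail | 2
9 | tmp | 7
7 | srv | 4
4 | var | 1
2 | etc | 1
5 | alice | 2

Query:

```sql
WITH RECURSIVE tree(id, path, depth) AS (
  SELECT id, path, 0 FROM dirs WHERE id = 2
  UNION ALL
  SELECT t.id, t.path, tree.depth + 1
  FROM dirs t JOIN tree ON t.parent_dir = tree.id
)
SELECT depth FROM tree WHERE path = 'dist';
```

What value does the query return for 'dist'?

Base: id=2 (etc) at depth 0.
Iteration 1: rows with parent_dir in {2} -> alice (id 5, depth 1), mail (id 6, depth 1).
Iteration 2: rows with parent_dir in {5,6} -> dist (id 10, depth 2).
Iteration 3: no rows with parent_dir in {10}; recursion stops.

2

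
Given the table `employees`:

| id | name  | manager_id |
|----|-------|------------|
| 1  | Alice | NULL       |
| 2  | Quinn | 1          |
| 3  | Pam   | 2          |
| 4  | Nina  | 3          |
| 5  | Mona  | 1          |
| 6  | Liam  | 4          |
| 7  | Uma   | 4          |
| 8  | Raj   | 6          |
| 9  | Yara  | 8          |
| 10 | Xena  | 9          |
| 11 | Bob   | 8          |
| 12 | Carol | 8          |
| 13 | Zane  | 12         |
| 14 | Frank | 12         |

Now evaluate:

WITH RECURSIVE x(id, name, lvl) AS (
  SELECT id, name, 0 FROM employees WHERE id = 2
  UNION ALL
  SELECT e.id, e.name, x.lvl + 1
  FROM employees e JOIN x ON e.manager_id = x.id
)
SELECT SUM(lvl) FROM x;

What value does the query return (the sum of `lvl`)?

46

Base: id=2 (Quinn) at lvl 0.
Iteration 1: rows with manager_id in {2} -> Pam (id 3, lvl 1).
Iteration 2: rows with manager_id in {3} -> Nina (id 4, lvl 2).
Iteration 3: rows with manager_id in {4} -> Liam (id 6, lvl 3), Uma (id 7, lvl 3).
Iteration 4: rows with manager_id in {6,7} -> Raj (id 8, lvl 4).
Iteration 5: rows with manager_id in {8} -> Yara (id 9, lvl 5), Bob (id 11, lvl 5), Carol (id 12, lvl 5).
Iteration 6: rows with manager_id in {9,11,12} -> Xena (id 10, lvl 6), Zane (id 13, lvl 6), Frank (id 14, lvl 6).
Iteration 7: no rows with manager_id in {10,13,14}; recursion stops.
SUM(lvl) = 0 + 1 + 2 + 3 + 3 + 4 + 5 + 5 + 5 + 6 + 6 + 6 = 46.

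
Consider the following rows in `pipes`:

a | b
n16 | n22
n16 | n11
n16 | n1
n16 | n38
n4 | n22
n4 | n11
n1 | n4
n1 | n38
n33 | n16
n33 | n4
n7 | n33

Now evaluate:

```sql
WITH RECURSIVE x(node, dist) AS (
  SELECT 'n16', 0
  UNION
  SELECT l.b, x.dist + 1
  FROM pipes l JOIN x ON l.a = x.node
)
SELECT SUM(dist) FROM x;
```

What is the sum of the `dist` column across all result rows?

Base: (n16, dist=0).
Iteration 1: edges from {n16} -> (n1, dist=1), (n11, dist=1), (n22, dist=1), (n38, dist=1).
Iteration 2: edges from {n1,n11,n22,n38} -> (n38, dist=2), (n4, dist=2).
Iteration 3: edges from {n38,n4} -> (n11, dist=3), (n22, dist=3).
Iteration 4: no outgoing edges from {n11,n22}; recursion stops.
SUM(dist) = 0 + 1 + 1 + 1 + 1 + 2 + 2 + 3 + 3 = 14.

14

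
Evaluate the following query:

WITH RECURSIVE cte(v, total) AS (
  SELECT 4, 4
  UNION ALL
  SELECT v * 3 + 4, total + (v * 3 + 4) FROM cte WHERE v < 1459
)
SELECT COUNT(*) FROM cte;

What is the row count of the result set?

7

Base: v=4, total=4.
Iteration 1: 4 < 1459 holds -> v = 4 * 3 + 4 = 16, total = 4 + 16 = 20.
Iteration 2: 16 < 1459 holds -> v = 16 * 3 + 4 = 52, total = 20 + 52 = 72.
Iteration 3: 52 < 1459 holds -> v = 52 * 3 + 4 = 160, total = 72 + 160 = 232.
Iteration 4: 160 < 1459 holds -> v = 160 * 3 + 4 = 484, total = 232 + 484 = 716.
Iteration 5: 484 < 1459 holds -> v = 484 * 3 + 4 = 1456, total = 716 + 1456 = 2172.
Iteration 6: 1456 < 1459 holds -> v = 1456 * 3 + 4 = 4372, total = 2172 + 4372 = 6544.
Iteration 7: 4372 < 1459 fails; recursion stops.
Total rows emitted: 7.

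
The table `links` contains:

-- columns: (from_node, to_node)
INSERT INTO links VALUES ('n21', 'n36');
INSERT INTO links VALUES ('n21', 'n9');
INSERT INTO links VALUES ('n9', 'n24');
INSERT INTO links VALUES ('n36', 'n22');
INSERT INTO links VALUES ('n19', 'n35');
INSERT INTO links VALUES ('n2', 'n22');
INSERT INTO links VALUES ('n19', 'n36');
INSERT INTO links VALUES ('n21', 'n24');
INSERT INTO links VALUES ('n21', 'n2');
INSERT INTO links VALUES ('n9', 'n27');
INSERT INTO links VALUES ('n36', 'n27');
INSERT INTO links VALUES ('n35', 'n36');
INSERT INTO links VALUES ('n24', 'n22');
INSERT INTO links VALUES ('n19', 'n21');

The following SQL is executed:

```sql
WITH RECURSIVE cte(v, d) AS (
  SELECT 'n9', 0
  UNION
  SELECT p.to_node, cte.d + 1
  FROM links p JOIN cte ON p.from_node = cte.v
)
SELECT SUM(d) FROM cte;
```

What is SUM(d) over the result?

4

Base: (n9, d=0).
Iteration 1: edges from {n9} -> (n24, d=1), (n27, d=1).
Iteration 2: edges from {n24,n27} -> (n22, d=2).
Iteration 3: no outgoing edges from {n22}; recursion stops.
SUM(d) = 0 + 1 + 1 + 2 = 4.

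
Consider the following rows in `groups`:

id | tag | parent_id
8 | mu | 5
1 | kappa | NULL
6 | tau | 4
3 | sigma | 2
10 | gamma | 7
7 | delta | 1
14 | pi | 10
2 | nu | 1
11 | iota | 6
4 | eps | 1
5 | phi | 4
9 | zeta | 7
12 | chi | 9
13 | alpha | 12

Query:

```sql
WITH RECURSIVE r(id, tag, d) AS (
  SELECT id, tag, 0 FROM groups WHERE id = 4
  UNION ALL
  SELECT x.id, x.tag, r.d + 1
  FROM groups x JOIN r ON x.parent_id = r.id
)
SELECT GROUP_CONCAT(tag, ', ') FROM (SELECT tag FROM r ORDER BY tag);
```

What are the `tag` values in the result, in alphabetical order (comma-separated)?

eps, iota, mu, phi, tau

Base: id=4 (eps) at d 0.
Iteration 1: rows with parent_id in {4} -> phi (id 5, d 1), tau (id 6, d 1).
Iteration 2: rows with parent_id in {5,6} -> mu (id 8, d 2), iota (id 11, d 2).
Iteration 3: no rows with parent_id in {8,11}; recursion stops.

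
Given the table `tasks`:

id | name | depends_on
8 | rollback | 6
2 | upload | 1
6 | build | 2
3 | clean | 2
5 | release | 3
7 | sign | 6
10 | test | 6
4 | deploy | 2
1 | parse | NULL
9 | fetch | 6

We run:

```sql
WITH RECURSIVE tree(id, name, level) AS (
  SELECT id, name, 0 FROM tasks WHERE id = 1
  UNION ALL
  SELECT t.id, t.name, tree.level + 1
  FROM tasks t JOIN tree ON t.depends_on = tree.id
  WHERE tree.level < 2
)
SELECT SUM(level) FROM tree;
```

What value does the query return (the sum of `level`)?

Base: id=1 (parse) at level 0.
Iteration 1: rows with depends_on in {1} -> upload (id 2, level 1).
Iteration 2: rows with depends_on in {2} -> clean (id 3, level 2), deploy (id 4, level 2), build (id 6, level 2).
Iteration 3: level < 2 fails for all current rows; recursion stops.
SUM(level) = 0 + 1 + 2 + 2 + 2 = 7.

7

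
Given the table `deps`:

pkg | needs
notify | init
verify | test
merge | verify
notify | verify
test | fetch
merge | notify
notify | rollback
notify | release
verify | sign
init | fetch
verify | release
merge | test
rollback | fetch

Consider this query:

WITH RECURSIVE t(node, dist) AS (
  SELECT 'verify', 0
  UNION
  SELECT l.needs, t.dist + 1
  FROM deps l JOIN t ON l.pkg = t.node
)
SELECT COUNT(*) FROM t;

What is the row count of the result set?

5

Base: (verify, dist=0).
Iteration 1: edges from {verify} -> (release, dist=1), (sign, dist=1), (test, dist=1).
Iteration 2: edges from {release,sign,test} -> (fetch, dist=2).
Iteration 3: no outgoing edges from {fetch}; recursion stops.
Total rows emitted: 5.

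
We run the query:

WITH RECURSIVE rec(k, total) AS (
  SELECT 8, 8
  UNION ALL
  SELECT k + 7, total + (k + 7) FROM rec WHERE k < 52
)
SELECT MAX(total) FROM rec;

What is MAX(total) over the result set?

260

Base: k=8, total=8.
Iteration 1: 8 < 52 holds -> k = 8 + 7 = 15, total = 8 + 15 = 23.
Iteration 2: 15 < 52 holds -> k = 15 + 7 = 22, total = 23 + 22 = 45.
Iteration 3: 22 < 52 holds -> k = 22 + 7 = 29, total = 45 + 29 = 74.
Iteration 4: 29 < 52 holds -> k = 29 + 7 = 36, total = 74 + 36 = 110.
Iteration 5: 36 < 52 holds -> k = 36 + 7 = 43, total = 110 + 43 = 153.
Iteration 6: 43 < 52 holds -> k = 43 + 7 = 50, total = 153 + 50 = 203.
Iteration 7: 50 < 52 holds -> k = 50 + 7 = 57, total = 203 + 57 = 260.
Iteration 8: 57 < 52 fails; recursion stops.
total values: 8, 23, 45, 74, 110, 153, 203, 260; the maximum is 260.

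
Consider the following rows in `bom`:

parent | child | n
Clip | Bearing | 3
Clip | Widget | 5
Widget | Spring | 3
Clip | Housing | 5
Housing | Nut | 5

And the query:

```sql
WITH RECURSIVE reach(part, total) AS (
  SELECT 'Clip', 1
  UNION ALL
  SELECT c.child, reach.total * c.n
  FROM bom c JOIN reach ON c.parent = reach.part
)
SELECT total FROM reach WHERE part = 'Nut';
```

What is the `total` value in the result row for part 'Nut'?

25

Base: (Clip, total=1).
Iteration 1: components of {Clip} -> Bearing = 1*3 = 3, Housing = 1*5 = 5, Widget = 1*5 = 5.
Iteration 2: components of {Bearing,Housing,Widget} -> Nut = 5*5 = 25, Spring = 5*3 = 15.
Iteration 3: no further components; recursion stops.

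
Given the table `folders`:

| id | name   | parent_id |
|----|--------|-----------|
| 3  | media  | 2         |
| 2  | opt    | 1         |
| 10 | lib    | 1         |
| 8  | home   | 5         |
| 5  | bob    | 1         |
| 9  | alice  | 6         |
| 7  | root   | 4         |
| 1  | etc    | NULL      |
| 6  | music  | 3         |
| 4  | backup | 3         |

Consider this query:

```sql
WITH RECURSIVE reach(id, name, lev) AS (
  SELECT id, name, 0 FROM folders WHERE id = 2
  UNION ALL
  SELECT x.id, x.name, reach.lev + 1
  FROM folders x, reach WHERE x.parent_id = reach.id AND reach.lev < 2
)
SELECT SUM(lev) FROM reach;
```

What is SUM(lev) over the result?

5

Base: id=2 (opt) at lev 0.
Iteration 1: rows with parent_id in {2} -> media (id 3, lev 1).
Iteration 2: rows with parent_id in {3} -> backup (id 4, lev 2), music (id 6, lev 2).
Iteration 3: lev < 2 fails for all current rows; recursion stops.
SUM(lev) = 0 + 1 + 2 + 2 = 5.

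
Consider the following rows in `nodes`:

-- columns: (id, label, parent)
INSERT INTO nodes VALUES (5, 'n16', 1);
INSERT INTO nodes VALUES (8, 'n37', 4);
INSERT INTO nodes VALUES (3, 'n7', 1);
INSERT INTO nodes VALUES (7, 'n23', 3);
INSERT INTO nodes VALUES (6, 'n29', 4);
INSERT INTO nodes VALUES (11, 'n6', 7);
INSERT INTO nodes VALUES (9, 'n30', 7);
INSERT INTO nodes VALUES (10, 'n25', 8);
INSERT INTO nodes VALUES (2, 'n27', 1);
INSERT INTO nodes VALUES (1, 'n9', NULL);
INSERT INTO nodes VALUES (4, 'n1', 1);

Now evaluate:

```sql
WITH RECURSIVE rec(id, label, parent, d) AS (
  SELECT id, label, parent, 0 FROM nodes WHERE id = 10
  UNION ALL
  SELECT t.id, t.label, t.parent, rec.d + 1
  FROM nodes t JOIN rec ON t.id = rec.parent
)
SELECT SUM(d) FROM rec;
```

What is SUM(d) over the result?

Base: id=10 (n25), parent=8, d 0.
Iteration 1: join on id=8 -> n37 (id 8, parent=4, d 1).
Iteration 2: join on id=4 -> n1 (id 4, parent=1, d 2).
Iteration 3: join on id=1 -> n9 (id 1, parent=NULL, d 3).
Iteration 4: parent is NULL; no match; recursion stops.
SUM(d) = 0 + 1 + 2 + 3 = 6.

6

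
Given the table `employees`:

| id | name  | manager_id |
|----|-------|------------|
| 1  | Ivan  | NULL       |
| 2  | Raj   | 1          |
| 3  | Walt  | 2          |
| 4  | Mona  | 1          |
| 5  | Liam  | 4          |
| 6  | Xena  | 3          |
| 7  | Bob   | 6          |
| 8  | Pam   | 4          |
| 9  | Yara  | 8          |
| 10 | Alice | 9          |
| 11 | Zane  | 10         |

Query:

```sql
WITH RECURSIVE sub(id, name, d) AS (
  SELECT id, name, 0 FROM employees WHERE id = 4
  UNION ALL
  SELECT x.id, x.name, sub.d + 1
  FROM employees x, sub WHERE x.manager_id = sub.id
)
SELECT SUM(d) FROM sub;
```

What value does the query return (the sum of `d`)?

11

Base: id=4 (Mona) at d 0.
Iteration 1: rows with manager_id in {4} -> Liam (id 5, d 1), Pam (id 8, d 1).
Iteration 2: rows with manager_id in {5,8} -> Yara (id 9, d 2).
Iteration 3: rows with manager_id in {9} -> Alice (id 10, d 3).
Iteration 4: rows with manager_id in {10} -> Zane (id 11, d 4).
Iteration 5: no rows with manager_id in {11}; recursion stops.
SUM(d) = 0 + 1 + 1 + 2 + 3 + 4 = 11.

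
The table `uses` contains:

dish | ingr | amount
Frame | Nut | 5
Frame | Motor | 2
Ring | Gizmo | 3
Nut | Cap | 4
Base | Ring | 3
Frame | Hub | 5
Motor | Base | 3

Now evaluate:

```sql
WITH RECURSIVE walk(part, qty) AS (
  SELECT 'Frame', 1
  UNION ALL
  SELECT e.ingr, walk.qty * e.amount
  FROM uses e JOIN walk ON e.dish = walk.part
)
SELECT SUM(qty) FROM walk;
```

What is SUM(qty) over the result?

111

Base: (Frame, qty=1).
Iteration 1: components of {Frame} -> Hub = 1*5 = 5, Motor = 1*2 = 2, Nut = 1*5 = 5.
Iteration 2: components of {Hub,Motor,Nut} -> Base = 2*3 = 6, Cap = 5*4 = 20.
Iteration 3: components of {Base,Cap} -> Ring = 6*3 = 18.
Iteration 4: components of {Ring} -> Gizmo = 18*3 = 54.
Iteration 5: no further components; recursion stops.
SUM(qty) = 1 + 5 + 2 + 5 + 6 + 20 + 18 + 54 = 111.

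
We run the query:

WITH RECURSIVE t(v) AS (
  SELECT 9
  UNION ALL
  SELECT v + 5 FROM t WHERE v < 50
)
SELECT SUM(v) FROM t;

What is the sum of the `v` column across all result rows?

315

Base: v=9.
Iteration 1: 9 < 50 holds -> v = 9 + 5 = 14.
Iteration 2: 14 < 50 holds -> v = 14 + 5 = 19.
Iteration 3: 19 < 50 holds -> v = 19 + 5 = 24.
Iteration 4: 24 < 50 holds -> v = 24 + 5 = 29.
Iteration 5: 29 < 50 holds -> v = 29 + 5 = 34.
Iteration 6: 34 < 50 holds -> v = 34 + 5 = 39.
Iteration 7: 39 < 50 holds -> v = 39 + 5 = 44.
Iteration 8: 44 < 50 holds -> v = 44 + 5 = 49.
Iteration 9: 49 < 50 holds -> v = 49 + 5 = 54.
Iteration 10: 54 < 50 fails; recursion stops.
SUM(v) = 9 + 14 + 19 + 24 + 29 + 34 + 39 + 44 + 49 + 54 = 315.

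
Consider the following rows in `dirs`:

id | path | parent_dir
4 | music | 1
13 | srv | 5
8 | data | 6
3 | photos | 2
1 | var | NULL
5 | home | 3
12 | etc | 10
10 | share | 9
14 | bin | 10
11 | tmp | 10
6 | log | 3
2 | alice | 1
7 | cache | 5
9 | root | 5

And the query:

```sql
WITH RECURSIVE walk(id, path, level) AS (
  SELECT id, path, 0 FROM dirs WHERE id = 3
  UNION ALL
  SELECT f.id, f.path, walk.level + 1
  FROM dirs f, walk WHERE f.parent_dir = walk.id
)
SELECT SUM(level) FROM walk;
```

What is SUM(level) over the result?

Base: id=3 (photos) at level 0.
Iteration 1: rows with parent_dir in {3} -> home (id 5, level 1), log (id 6, level 1).
Iteration 2: rows with parent_dir in {5,6} -> cache (id 7, level 2), data (id 8, level 2), root (id 9, level 2), srv (id 13, level 2).
Iteration 3: rows with parent_dir in {7,8,9,13} -> share (id 10, level 3).
Iteration 4: rows with parent_dir in {10} -> tmp (id 11, level 4), etc (id 12, level 4), bin (id 14, level 4).
Iteration 5: no rows with parent_dir in {11,12,14}; recursion stops.
SUM(level) = 0 + 1 + 1 + 2 + 2 + 2 + 2 + 3 + 4 + 4 + 4 = 25.

25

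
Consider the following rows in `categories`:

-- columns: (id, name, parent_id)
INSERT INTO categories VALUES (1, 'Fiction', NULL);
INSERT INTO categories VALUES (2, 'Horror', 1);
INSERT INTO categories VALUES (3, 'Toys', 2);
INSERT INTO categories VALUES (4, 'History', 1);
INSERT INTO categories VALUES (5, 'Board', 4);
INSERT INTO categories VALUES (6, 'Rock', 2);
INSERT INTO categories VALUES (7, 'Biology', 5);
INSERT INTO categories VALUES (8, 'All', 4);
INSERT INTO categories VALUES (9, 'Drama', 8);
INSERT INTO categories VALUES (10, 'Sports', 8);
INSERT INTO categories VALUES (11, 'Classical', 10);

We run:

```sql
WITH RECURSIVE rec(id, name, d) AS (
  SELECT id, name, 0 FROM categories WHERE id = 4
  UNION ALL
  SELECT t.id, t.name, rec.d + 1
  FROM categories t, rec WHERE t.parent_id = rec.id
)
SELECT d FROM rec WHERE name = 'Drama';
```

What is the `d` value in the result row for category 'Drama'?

2

Base: id=4 (History) at d 0.
Iteration 1: rows with parent_id in {4} -> Board (id 5, d 1), All (id 8, d 1).
Iteration 2: rows with parent_id in {5,8} -> Biology (id 7, d 2), Drama (id 9, d 2), Sports (id 10, d 2).
Iteration 3: rows with parent_id in {7,9,10} -> Classical (id 11, d 3).
Iteration 4: no rows with parent_id in {11}; recursion stops.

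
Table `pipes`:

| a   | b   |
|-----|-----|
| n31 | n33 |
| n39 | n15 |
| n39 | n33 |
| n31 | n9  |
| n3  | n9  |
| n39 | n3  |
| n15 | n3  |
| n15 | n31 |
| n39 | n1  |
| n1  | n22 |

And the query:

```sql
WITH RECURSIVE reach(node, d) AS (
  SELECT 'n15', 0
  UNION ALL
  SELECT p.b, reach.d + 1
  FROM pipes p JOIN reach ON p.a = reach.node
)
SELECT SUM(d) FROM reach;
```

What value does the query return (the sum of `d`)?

8

Base: (n15, d=0).
Iteration 1: edges from {n15} -> (n3, d=1), (n31, d=1).
Iteration 2: edges from {n3,n31} -> (n33, d=2), (n9, d=2) x2. [UNION ALL keeps all 3 new rows, including repeats]
Iteration 3: no outgoing edges from {n33,n9}; recursion stops.
SUM(d) = 0 + 1 + 1 + 2 + 2 + 2 = 8.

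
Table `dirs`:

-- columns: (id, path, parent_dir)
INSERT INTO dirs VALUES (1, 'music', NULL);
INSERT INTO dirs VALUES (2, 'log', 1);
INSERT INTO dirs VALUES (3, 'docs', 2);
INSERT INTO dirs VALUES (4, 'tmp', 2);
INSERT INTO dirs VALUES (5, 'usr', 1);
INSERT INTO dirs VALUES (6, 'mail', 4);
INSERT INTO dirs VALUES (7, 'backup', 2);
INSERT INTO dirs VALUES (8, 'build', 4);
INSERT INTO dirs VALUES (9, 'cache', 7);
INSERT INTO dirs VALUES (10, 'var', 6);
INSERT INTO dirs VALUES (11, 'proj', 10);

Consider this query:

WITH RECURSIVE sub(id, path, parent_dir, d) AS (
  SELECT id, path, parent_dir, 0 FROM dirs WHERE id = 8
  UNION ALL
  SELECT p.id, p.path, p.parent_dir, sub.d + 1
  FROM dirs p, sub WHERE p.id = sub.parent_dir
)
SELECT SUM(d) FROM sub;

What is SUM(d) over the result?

Base: id=8 (build), parent_dir=4, d 0.
Iteration 1: join on id=4 -> tmp (id 4, parent_dir=2, d 1).
Iteration 2: join on id=2 -> log (id 2, parent_dir=1, d 2).
Iteration 3: join on id=1 -> music (id 1, parent_dir=NULL, d 3).
Iteration 4: parent_dir is NULL; no match; recursion stops.
SUM(d) = 0 + 1 + 2 + 3 = 6.

6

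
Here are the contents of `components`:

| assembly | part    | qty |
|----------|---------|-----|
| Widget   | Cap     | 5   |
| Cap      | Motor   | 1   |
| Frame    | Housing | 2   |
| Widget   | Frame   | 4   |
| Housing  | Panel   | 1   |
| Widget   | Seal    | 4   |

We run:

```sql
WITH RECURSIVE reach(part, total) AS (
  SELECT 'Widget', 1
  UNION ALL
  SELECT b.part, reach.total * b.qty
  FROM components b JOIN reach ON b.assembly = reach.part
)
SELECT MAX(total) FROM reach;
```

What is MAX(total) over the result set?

Base: (Widget, total=1).
Iteration 1: components of {Widget} -> Cap = 1*5 = 5, Frame = 1*4 = 4, Seal = 1*4 = 4.
Iteration 2: components of {Cap,Frame,Seal} -> Housing = 4*2 = 8, Motor = 5*1 = 5.
Iteration 3: components of {Housing,Motor} -> Panel = 8*1 = 8.
Iteration 4: no further components; recursion stops.
total values: 1, 4, 4, 5, 8, 5, 8; the maximum is 8.

8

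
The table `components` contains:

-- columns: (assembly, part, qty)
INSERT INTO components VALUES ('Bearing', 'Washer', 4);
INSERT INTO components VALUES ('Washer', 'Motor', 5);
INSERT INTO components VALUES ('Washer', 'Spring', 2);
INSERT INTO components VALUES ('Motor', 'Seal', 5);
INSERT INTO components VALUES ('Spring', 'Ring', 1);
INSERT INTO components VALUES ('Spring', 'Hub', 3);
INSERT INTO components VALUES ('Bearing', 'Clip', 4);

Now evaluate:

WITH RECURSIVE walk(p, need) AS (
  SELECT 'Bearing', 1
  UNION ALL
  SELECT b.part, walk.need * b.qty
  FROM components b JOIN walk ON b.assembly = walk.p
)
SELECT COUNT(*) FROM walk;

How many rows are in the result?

Base: (Bearing, need=1).
Iteration 1: components of {Bearing} -> Clip = 1*4 = 4, Washer = 1*4 = 4.
Iteration 2: components of {Clip,Washer} -> Motor = 4*5 = 20, Spring = 4*2 = 8.
Iteration 3: components of {Motor,Spring} -> Hub = 8*3 = 24, Ring = 8*1 = 8, Seal = 20*5 = 100.
Iteration 4: no further components; recursion stops.
Total rows emitted: 8.

8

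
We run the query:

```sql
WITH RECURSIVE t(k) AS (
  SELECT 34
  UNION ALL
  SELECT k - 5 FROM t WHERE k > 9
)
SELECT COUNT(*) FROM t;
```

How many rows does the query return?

6

Base: k=34.
Iteration 1: 34 > 9 holds -> k = 34 - 5 = 29.
Iteration 2: 29 > 9 holds -> k = 29 - 5 = 24.
Iteration 3: 24 > 9 holds -> k = 24 - 5 = 19.
Iteration 4: 19 > 9 holds -> k = 19 - 5 = 14.
Iteration 5: 14 > 9 holds -> k = 14 - 5 = 9.
Iteration 6: 9 > 9 fails; recursion stops.
Total rows emitted: 6.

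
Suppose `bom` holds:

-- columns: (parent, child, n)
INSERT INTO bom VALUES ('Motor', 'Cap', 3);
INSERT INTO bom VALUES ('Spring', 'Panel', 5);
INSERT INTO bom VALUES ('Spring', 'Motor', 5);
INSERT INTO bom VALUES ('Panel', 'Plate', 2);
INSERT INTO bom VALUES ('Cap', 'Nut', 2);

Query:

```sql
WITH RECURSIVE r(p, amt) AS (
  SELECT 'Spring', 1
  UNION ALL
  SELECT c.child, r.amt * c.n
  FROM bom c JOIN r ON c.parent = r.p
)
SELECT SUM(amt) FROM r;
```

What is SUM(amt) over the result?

66

Base: (Spring, amt=1).
Iteration 1: components of {Spring} -> Motor = 1*5 = 5, Panel = 1*5 = 5.
Iteration 2: components of {Motor,Panel} -> Cap = 5*3 = 15, Plate = 5*2 = 10.
Iteration 3: components of {Cap,Plate} -> Nut = 15*2 = 30.
Iteration 4: no further components; recursion stops.
SUM(amt) = 1 + 5 + 5 + 15 + 10 + 30 = 66.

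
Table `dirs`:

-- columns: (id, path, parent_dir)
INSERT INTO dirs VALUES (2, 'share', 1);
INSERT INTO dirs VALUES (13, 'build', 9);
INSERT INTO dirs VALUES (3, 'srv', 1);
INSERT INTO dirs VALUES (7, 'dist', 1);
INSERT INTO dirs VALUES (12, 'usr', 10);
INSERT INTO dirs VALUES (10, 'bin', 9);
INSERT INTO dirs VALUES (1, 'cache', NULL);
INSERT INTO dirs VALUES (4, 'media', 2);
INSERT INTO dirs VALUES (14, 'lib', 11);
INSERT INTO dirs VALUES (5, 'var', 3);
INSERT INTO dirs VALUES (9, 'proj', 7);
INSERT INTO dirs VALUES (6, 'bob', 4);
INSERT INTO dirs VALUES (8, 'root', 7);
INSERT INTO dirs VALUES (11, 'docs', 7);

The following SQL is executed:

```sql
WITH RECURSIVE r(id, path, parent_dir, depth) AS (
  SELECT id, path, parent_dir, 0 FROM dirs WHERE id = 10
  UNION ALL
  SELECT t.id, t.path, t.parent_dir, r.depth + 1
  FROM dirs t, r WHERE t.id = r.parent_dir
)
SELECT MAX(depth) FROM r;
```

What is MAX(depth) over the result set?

3

Base: id=10 (bin), parent_dir=9, depth 0.
Iteration 1: join on id=9 -> proj (id 9, parent_dir=7, depth 1).
Iteration 2: join on id=7 -> dist (id 7, parent_dir=1, depth 2).
Iteration 3: join on id=1 -> cache (id 1, parent_dir=NULL, depth 3).
Iteration 4: parent_dir is NULL; no match; recursion stops.
depth values: 0, 1, 2, 3; the maximum is 3.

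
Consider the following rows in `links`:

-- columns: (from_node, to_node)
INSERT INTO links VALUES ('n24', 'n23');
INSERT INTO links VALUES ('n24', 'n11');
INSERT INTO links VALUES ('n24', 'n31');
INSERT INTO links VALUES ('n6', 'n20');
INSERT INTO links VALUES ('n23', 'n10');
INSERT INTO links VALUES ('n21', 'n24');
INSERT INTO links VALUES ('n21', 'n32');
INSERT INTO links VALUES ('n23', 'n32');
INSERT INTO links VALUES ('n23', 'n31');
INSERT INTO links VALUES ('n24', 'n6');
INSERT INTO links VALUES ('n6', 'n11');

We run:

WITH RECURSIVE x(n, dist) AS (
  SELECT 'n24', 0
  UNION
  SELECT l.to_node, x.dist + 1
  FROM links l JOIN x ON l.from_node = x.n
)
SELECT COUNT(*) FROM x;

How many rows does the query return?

10

Base: (n24, dist=0).
Iteration 1: edges from {n24} -> (n11, dist=1), (n23, dist=1), (n31, dist=1), (n6, dist=1).
Iteration 2: edges from {n11,n23,n31,n6} -> (n10, dist=2), (n11, dist=2), (n20, dist=2), (n31, dist=2), (n32, dist=2).
Iteration 3: no outgoing edges from {n10,n11,n20,n31,n32}; recursion stops.
Total rows emitted: 10.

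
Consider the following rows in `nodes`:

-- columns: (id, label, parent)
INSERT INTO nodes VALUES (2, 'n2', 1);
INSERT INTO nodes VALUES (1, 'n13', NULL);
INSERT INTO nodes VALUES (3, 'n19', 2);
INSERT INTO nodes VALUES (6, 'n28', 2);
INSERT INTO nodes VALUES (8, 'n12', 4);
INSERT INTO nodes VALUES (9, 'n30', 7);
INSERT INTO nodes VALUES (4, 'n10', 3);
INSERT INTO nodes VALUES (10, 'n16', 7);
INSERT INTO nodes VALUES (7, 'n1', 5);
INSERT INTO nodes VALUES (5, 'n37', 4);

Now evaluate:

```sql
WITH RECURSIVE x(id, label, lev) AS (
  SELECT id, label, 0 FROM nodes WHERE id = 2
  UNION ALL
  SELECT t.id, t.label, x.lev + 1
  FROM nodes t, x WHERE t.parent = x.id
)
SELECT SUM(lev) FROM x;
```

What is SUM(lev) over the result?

24

Base: id=2 (n2) at lev 0.
Iteration 1: rows with parent in {2} -> n19 (id 3, lev 1), n28 (id 6, lev 1).
Iteration 2: rows with parent in {3,6} -> n10 (id 4, lev 2).
Iteration 3: rows with parent in {4} -> n37 (id 5, lev 3), n12 (id 8, lev 3).
Iteration 4: rows with parent in {5,8} -> n1 (id 7, lev 4).
Iteration 5: rows with parent in {7} -> n30 (id 9, lev 5), n16 (id 10, lev 5).
Iteration 6: no rows with parent in {9,10}; recursion stops.
SUM(lev) = 0 + 1 + 1 + 2 + 3 + 3 + 4 + 5 + 5 = 24.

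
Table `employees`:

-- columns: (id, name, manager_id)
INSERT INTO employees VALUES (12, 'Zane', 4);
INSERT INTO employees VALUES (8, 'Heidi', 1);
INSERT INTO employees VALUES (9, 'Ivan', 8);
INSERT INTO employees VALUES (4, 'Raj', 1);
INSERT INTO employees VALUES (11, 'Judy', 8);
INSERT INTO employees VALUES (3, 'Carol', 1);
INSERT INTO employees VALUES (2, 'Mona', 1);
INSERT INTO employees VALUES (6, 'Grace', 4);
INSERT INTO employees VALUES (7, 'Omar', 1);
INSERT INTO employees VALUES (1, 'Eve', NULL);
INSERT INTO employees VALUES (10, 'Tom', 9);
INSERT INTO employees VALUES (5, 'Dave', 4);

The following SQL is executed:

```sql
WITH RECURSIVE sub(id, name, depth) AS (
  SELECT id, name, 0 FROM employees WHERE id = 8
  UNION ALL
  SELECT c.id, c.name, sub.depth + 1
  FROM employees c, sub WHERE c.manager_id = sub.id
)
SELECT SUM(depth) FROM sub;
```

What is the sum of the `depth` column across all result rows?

4

Base: id=8 (Heidi) at depth 0.
Iteration 1: rows with manager_id in {8} -> Ivan (id 9, depth 1), Judy (id 11, depth 1).
Iteration 2: rows with manager_id in {9,11} -> Tom (id 10, depth 2).
Iteration 3: no rows with manager_id in {10}; recursion stops.
SUM(depth) = 0 + 1 + 1 + 2 = 4.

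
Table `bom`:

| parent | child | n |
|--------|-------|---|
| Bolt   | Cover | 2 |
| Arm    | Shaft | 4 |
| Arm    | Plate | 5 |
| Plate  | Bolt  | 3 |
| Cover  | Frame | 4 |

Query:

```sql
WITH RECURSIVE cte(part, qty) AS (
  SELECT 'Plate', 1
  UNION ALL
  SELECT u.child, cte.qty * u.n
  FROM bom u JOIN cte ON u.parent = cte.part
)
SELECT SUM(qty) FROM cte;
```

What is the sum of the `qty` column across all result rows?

Base: (Plate, qty=1).
Iteration 1: components of {Plate} -> Bolt = 1*3 = 3.
Iteration 2: components of {Bolt} -> Cover = 3*2 = 6.
Iteration 3: components of {Cover} -> Frame = 6*4 = 24.
Iteration 4: no further components; recursion stops.
SUM(qty) = 1 + 3 + 6 + 24 = 34.

34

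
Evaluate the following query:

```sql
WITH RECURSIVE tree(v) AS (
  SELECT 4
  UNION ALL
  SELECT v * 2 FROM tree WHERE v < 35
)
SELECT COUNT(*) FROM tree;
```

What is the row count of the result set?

Base: v=4.
Iteration 1: 4 < 35 holds -> v = 4 * 2 = 8.
Iteration 2: 8 < 35 holds -> v = 8 * 2 = 16.
Iteration 3: 16 < 35 holds -> v = 16 * 2 = 32.
Iteration 4: 32 < 35 holds -> v = 32 * 2 = 64.
Iteration 5: 64 < 35 fails; recursion stops.
Total rows emitted: 5.

5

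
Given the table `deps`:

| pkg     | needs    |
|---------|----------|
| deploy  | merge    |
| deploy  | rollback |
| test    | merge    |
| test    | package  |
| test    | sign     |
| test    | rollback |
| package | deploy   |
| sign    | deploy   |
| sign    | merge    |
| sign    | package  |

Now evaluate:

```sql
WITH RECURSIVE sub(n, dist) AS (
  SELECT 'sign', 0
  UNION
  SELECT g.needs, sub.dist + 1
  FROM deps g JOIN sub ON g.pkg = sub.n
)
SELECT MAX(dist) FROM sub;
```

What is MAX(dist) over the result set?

Base: (sign, dist=0).
Iteration 1: edges from {sign} -> (deploy, dist=1), (merge, dist=1), (package, dist=1).
Iteration 2: edges from {deploy,merge,package} -> (deploy, dist=2), (merge, dist=2), (rollback, dist=2).
Iteration 3: edges from {deploy,merge,rollback} -> (merge, dist=3), (rollback, dist=3).
Iteration 4: no outgoing edges from {merge,rollback}; recursion stops.
dist values: 0, 1, 1, 1, 2, 2, 2, 3, 3; the maximum is 3.

3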